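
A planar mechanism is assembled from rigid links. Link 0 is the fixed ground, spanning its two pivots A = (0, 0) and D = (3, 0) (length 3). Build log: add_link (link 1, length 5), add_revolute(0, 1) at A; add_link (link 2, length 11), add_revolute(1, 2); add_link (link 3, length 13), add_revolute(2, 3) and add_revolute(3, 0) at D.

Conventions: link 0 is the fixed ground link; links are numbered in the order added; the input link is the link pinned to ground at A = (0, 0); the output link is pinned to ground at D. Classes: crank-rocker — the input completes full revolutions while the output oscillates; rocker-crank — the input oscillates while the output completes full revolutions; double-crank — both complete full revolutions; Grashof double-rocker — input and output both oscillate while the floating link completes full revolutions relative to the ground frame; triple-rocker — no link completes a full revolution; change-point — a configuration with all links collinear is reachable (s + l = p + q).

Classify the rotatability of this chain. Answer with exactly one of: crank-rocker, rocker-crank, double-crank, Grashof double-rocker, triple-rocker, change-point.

lengths: ground=3, input=5, coupler=11, output=13
sorted: s=3 (shortest), l=13 (longest), p+q=16
s + l = 16 vs p + q = 16
s + l = p + q → change-point (collinear configuration reachable)

change-point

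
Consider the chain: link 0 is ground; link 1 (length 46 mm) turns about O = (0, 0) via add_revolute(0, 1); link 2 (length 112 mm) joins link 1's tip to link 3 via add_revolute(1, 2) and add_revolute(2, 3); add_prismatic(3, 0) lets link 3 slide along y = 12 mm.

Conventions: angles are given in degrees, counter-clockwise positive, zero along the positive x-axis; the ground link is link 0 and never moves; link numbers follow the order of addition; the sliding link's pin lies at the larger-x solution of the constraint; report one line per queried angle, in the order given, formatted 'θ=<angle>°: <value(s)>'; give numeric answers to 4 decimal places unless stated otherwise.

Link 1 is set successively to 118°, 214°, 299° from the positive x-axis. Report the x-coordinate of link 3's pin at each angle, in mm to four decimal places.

geometry: r = 46 mm, L = 112 mm, e = 12 mm
θ=118°: crank pin P = (r cos θ, r sin θ) = (-21.595692, 40.615589)
θ=118°: h = r sin θ − e = 40.615589 − 12 = 28.615589
θ=118°: x = r cos θ + √(L² − h²) = -21.595692 + 108.282723 = 86.687031
θ=214°: crank pin P = (r cos θ, r sin θ) = (-38.135728, -25.722874)
θ=214°: h = r sin θ − e = -25.722874 − 12 = -37.722874
θ=214°: x = r cos θ + √(L² − h²) = -38.135728 + 105.456080 = 67.320352
θ=299°: crank pin P = (r cos θ, r sin θ) = (22.301243, -40.232507)
θ=299°: h = r sin θ − e = -40.232507 − 12 = -52.232507
θ=299°: x = r cos θ + √(L² − h²) = 22.301243 + 99.074544 = 121.375786

θ=118°: 86.6870
θ=214°: 67.3204
θ=299°: 121.3758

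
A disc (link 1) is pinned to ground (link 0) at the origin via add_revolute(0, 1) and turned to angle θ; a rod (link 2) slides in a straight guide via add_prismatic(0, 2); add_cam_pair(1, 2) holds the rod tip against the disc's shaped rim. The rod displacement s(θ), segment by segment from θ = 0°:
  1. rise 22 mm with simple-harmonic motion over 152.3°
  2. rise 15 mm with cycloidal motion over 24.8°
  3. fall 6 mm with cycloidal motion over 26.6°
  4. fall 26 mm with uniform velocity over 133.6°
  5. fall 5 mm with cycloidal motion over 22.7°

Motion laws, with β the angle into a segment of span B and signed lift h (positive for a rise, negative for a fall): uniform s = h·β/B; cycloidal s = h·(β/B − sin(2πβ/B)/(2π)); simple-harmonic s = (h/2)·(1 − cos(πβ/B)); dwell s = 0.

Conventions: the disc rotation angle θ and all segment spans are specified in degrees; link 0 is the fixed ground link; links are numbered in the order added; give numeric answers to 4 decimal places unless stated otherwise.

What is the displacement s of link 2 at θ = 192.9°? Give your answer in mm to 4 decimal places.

segment 1 (0° to 152.3°, simple-harmonic, h = 22) is passed completely: s = 0.0000 + (22) = 22.0000
segment 2 (152.3° to 177.1°, cycloidal, h = 15) is passed completely: s = 22.0000 + (15) = 37.0000
θ = 192.9° falls in segment 3 (177.1° to 203.7°, cycloidal, h = -6): β = 192.9 − 177.1 = 15.8°, B = 26.6°; Δs = -6·(0.5940 − sin(2π·0.5940)/(2π)) = -4.0956; s = 37.0000 − 4.0956 = 32.9044

32.9044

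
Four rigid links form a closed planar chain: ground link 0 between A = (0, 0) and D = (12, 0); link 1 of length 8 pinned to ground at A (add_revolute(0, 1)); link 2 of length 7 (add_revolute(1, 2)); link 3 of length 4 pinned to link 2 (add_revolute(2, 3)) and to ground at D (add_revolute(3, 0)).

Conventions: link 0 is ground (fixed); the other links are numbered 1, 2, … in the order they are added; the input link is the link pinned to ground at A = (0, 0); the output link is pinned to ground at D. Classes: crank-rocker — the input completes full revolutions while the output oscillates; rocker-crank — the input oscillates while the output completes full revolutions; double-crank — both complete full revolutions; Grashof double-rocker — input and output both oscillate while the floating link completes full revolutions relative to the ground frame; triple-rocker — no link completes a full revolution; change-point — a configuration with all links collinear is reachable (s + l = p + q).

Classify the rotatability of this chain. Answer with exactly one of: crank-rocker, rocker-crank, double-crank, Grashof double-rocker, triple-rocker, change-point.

lengths: ground=12, input=8, coupler=7, output=4
sorted: s=4 (shortest), l=12 (longest), p+q=15
s + l = 16 vs p + q = 15
s + l > p + q → non-Grashof → no link fully rotates → triple-rocker

triple-rocker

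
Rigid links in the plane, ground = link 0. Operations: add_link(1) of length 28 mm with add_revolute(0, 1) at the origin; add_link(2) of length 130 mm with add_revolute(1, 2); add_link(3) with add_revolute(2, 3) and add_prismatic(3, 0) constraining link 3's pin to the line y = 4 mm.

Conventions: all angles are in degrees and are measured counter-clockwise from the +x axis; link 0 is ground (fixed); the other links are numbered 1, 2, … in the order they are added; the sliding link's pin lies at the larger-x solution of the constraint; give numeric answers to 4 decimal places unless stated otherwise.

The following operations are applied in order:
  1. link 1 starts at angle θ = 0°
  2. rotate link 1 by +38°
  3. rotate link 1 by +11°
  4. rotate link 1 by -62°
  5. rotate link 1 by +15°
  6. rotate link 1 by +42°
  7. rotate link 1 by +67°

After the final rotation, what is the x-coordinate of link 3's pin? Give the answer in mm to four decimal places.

geometry: r = 28 mm, L = 130 mm, e = 4 mm; θ starts at 0°
rotate link 1 by +38°: θ ← 0° +38° = 38°
rotate link 1 by +11°: θ ← 38° +11° = 49°
rotate link 1 by -62°: θ ← 49° -62° = -13°
rotate link 1 by +15°: θ ← -13° +15° = 2°
rotate link 1 by +42°: θ ← 2° +42° = 44°
rotate link 1 by +67°: θ ← 44° +67° = 111°
crank pin P = (r cos θ, r sin θ) = (-10.034303, 26.140252)
h = r sin θ − e = 26.140252 − 4 = 22.140252
x = r cos θ + √(L² − h²) = -10.034303 + 128.100778 = 118.066475

118.0665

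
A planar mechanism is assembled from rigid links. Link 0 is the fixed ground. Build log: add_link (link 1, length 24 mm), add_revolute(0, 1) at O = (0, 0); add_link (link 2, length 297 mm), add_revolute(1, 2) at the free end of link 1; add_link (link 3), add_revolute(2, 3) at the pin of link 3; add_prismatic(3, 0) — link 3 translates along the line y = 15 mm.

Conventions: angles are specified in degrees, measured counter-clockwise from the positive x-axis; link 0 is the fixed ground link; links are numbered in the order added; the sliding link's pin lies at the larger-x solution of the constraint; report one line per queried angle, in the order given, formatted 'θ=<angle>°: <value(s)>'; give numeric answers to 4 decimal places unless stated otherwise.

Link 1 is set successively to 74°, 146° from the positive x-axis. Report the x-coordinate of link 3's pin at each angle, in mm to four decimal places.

geometry: r = 24 mm, L = 297 mm, e = 15 mm
θ=74°: crank pin P = (r cos θ, r sin θ) = (6.615297, 23.070281)
θ=74°: h = r sin θ − e = 23.070281 − 15 = 8.070281
θ=74°: x = r cos θ + √(L² − h²) = 6.615297 + 296.890334 = 303.505631
θ=146°: crank pin P = (r cos θ, r sin θ) = (-19.896902, 13.420630)
θ=146°: h = r sin θ − e = 13.420630 − 15 = -1.579370
θ=146°: x = r cos θ + √(L² − h²) = -19.896902 + 296.995801 = 277.098899

θ=74°: 303.5056
θ=146°: 277.0989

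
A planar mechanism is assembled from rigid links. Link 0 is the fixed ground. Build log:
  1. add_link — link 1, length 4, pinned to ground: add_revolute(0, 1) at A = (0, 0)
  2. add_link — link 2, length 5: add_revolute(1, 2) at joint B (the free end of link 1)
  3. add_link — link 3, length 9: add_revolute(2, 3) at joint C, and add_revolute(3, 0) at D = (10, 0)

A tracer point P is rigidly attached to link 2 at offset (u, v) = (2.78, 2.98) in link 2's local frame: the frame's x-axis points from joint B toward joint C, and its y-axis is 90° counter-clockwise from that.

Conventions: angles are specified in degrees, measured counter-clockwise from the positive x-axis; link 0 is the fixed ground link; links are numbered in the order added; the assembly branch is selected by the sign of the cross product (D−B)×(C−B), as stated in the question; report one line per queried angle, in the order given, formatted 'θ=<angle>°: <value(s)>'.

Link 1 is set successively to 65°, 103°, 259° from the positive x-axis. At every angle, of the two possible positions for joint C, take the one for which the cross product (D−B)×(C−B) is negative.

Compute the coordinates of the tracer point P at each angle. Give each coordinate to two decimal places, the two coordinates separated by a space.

A=(0,0), D=(10.00,0)
θ=65°: B = A + 4.00·(cos65°, sin65°) = (1.6905, 3.6252)
θ=65°: |BD| = 9.0659
θ=65°: circle(B,5.00) ∩ circle(D,9.00): a=1.4445, h=4.7868
θ=65°:   candidates: C₊=(4.9285,7.4351) cross=43.397; C₋=(1.1003,-1.3398) cross=-43.397
θ=65°:   branch - wants cross < 0 → take C=(1.1003,-1.3398) (cross=-43.397)
θ=65°: ex = (C−B)/|BC| = (-0.1180,-0.9930); ey = (0.9930,-0.1180)
θ=65°: P = B + 2.78·ex + 2.98·ey = (4.3215,0.5129)
θ=103°: B = A + 4.00·(cos103°, sin103°) = (-0.8998, 3.8975)
θ=103°: |BD| = 11.5757
θ=103°: circle(B,5.00) ∩ circle(D,9.00): a=3.3690, h=3.6946
θ=103°:   candidates: C₊=(3.5164,6.2420) cross=42.767; C₋=(1.0285,-0.7157) cross=-42.767
θ=103°:   branch - wants cross < 0 → take C=(1.0285,-0.7157) (cross=-42.767)
θ=103°: ex = (C−B)/|BC| = (0.3857,-0.9226); ey = (0.9226,0.3857)
θ=103°: P = B + 2.78·ex + 2.98·ey = (2.9218,2.4818)
θ=259°: B = A + 4.00·(cos259°, sin259°) = (-0.7632, -3.9265)
θ=259°: |BD| = 11.4571
θ=259°: circle(B,5.00) ∩ circle(D,9.00): a=3.2846, h=3.7698
θ=259°:   candidates: C₊=(1.0305,0.7407) cross=43.191; C₋=(3.6144,-6.3423) cross=-43.191
θ=259°:   branch - wants cross < 0 → take C=(3.6144,-6.3423) (cross=-43.191)
θ=259°: ex = (C−B)/|BC| = (0.8755,-0.4832); ey = (0.4832,0.8755)
θ=259°: P = B + 2.78·ex + 2.98·ey = (3.1106,-2.6606)

θ=65°: 4.32 0.51
θ=103°: 2.92 2.48
θ=259°: 3.11 -2.66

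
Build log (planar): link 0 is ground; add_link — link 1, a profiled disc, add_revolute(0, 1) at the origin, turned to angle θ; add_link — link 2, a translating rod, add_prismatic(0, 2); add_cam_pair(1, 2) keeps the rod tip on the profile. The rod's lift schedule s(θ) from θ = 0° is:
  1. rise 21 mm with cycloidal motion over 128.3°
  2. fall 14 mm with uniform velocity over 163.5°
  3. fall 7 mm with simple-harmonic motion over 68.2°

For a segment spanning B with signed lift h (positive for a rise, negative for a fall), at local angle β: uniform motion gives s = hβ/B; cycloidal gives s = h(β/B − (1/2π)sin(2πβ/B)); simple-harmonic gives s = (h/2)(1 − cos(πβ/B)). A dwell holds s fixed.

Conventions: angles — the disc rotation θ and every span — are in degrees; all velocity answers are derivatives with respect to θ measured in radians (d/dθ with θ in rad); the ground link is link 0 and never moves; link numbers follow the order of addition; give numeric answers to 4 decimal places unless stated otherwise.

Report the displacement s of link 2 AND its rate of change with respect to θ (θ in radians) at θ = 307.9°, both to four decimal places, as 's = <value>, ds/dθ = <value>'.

seg 1 [0°–128.3°] cycloidal, h=21: full span → s += 21 → s = 21.0000
seg 2 [128.3°–291.8°] uniform, h=-14: full span → s += -14 → s = 7.0000
seg 3 [291.8°–360°] simple-harmonic, h=-7: θ=307.9° here. β=16.1, B=68.2. -7/2·(1 − cos(π·0.2361)) = -0.9192 → s = 6.0808
velocity in seg [291.8°–360°] (simple-harmonic), θ in radians: β = 16.1° = 0.2810 rad, B = 68.2° = 1.1903 rad; ds/dθ = (πh/(2B)) sin(πβ/B) = (π·(-7)/(2·1.1903)) sin(π·0.2361) = -6.239918 mm/rad

s = 6.0808, ds/dθ = -6.2399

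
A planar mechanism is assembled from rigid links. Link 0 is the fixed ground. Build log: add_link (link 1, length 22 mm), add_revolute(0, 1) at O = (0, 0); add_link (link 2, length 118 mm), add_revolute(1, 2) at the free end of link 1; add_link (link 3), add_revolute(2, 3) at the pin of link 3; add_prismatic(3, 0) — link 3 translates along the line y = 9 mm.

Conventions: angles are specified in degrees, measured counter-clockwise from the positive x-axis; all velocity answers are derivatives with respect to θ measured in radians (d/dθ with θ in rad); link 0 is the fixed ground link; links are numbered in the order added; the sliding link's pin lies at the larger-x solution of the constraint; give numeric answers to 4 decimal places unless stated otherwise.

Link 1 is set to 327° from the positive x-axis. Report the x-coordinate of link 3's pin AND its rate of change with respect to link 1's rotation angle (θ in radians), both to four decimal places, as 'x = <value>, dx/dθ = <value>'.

geometry: r = 22 mm, L = 118 mm, e = 9 mm
crank pin P = (r cos θ, r sin θ) = (18.450752, -11.982059)
h = r sin θ − e = -11.982059 − 9 = -20.982059
x = r cos θ + √(L² − h²) = 18.450752 + 116.119564 = 134.570317
dx/dθ = −r sin θ − h·r cos θ/√(L² − h²) (θ in radians; h = -20.982059) = 15.315991

x = 134.5703, dx/dθ = 15.3160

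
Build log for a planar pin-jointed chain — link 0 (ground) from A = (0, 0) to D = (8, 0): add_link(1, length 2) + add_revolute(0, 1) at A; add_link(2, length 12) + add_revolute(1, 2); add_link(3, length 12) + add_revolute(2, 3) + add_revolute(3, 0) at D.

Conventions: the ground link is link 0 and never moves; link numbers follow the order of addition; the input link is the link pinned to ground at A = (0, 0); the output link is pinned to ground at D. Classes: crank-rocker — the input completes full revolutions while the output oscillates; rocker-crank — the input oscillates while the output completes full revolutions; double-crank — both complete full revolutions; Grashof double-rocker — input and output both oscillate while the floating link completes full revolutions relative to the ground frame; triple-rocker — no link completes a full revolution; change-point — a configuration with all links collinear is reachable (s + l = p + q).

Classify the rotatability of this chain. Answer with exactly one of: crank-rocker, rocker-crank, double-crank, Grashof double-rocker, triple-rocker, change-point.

lengths: ground=8, input=2, coupler=12, output=12
sorted: s=2 (shortest), l=12 (longest), p+q=20
s + l = 14 vs p + q = 20
s + l < p + q (Grashof) with shortest = input link → crank-rocker

crank-rocker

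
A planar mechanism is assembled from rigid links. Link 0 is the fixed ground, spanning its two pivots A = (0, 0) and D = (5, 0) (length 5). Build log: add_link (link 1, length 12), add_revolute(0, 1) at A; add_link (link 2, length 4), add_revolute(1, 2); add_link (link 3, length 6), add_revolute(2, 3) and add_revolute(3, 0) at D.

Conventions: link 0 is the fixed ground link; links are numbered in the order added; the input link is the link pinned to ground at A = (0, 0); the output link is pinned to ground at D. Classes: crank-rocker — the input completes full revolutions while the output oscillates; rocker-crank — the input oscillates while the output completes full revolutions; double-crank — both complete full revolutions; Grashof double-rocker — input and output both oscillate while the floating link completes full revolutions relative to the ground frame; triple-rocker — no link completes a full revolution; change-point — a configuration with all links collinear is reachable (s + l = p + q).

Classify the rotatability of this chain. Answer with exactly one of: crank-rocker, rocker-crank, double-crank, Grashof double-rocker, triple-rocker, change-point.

lengths: ground=5, input=12, coupler=4, output=6
sorted: s=4 (shortest), l=12 (longest), p+q=11
s + l = 16 vs p + q = 11
s + l > p + q → non-Grashof → no link fully rotates → triple-rocker

triple-rocker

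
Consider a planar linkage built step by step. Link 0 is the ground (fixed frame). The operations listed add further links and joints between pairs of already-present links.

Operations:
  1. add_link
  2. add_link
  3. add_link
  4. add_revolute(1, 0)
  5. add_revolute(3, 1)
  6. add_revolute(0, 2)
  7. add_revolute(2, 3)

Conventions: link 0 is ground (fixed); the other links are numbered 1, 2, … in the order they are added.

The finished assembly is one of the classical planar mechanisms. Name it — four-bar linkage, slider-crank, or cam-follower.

links: 4 (incl. ground); joints: 4 revolute, 0 prismatic, 0 higher (cam) pair, forming one closed loop
4 links in a single 4R loop → four-bar linkage

four-bar linkage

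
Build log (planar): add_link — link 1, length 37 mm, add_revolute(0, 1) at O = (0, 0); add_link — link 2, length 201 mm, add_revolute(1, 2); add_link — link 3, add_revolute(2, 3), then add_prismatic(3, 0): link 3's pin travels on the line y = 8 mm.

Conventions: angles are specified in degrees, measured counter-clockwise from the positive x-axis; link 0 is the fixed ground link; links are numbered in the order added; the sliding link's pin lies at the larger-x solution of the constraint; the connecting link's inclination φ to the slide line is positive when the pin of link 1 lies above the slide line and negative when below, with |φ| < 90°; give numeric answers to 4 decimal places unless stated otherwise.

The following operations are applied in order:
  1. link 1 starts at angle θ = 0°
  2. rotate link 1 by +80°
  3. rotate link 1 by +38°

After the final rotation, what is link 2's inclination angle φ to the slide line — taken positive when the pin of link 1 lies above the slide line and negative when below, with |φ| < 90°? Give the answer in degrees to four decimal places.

geometry: r = 37 mm, L = 201 mm, e = 8 mm; θ starts at 0°
rotate link 1 by +80°: θ ← 0° +80° = 80°
rotate link 1 by +38°: θ ← 80° +38° = 118°
h = r sin θ − e = 32.669061 − 8 = 24.669061
sin φ = h / L = 24.669061 / 201 = 0.12273165
φ = arcsin(0.12273165) = 7.049780°

7.0498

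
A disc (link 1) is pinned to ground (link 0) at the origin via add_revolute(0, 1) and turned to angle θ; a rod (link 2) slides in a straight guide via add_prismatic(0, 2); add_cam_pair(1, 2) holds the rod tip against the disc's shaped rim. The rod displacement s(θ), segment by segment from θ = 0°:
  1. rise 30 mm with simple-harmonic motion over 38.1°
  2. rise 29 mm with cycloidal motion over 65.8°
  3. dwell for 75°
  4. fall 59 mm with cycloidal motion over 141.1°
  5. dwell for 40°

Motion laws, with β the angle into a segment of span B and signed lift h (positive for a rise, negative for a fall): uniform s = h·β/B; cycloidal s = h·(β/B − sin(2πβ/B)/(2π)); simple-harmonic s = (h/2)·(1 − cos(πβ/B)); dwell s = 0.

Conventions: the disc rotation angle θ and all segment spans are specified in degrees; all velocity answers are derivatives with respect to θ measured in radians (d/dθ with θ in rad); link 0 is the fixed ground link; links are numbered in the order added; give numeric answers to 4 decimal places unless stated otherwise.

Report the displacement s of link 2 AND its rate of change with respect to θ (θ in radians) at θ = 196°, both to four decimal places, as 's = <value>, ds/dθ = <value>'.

segment 1 (0° to 38.1°, simple-harmonic, h = 30) is passed completely: s = 0.0000 + (30) = 30.0000
segment 2 (38.1° to 103.9°, cycloidal, h = 29) is passed completely: s = 30.0000 + (29) = 59.0000
segment 3 (103.9° to 178.9°, dwell): s unchanged at 59.0000
θ = 196° falls in segment 4 (178.9° to 320°, cycloidal, h = -59): β = 196 − 178.9 = 17.1°, B = 141.1°; Δs = -59·(0.1212 − sin(2π·0.1212)/(2π)) = -0.6712; s = 59.0000 − 0.6712 = 58.3288
velocity in seg [178.9°–320°] (cycloidal), θ in radians: β = 17.1° = 0.2985 rad, B = 141.1° = 2.4627 rad; ds/dθ = (h/B)(1 − cos(2πβ/B)) = ((-59)/2.4627)(1 − cos(2π·0.1212)) = -6.616504 mm/rad

s = 58.3288, ds/dθ = -6.6165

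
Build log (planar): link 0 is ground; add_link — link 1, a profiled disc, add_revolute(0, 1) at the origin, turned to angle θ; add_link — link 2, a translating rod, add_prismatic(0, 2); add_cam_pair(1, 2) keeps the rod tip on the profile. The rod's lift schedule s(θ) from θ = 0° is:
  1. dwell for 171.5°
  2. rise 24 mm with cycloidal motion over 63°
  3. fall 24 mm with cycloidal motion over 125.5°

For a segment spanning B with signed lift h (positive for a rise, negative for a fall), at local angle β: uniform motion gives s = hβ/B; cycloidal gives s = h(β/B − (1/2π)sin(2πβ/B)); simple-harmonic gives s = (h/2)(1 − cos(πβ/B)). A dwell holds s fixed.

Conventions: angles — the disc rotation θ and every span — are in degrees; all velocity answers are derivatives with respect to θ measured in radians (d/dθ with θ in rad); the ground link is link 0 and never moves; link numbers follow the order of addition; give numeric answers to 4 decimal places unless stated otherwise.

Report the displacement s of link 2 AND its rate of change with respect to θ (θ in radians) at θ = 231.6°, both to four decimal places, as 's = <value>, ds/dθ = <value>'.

seg 1 [0°–171.5°] dwell: s stays 0.0000
seg 2 [171.5°–234.5°] cycloidal, h=24: θ=231.6° here. β=60.1, B=63. 24·(0.9540 − sin(2π·0.9540)/(2π)) = 23.9847 → s = 23.9847
velocity in seg [171.5°–234.5°] (cycloidal), θ in radians: β = 60.1° = 1.0489 rad, B = 63° = 1.0996 rad; ds/dθ = (h/B)(1 − cos(2πβ/B)) = (24/1.0996)(1 − cos(2π·0.9540)) = 0.906585 mm/rad

s = 23.9847, ds/dθ = 0.9066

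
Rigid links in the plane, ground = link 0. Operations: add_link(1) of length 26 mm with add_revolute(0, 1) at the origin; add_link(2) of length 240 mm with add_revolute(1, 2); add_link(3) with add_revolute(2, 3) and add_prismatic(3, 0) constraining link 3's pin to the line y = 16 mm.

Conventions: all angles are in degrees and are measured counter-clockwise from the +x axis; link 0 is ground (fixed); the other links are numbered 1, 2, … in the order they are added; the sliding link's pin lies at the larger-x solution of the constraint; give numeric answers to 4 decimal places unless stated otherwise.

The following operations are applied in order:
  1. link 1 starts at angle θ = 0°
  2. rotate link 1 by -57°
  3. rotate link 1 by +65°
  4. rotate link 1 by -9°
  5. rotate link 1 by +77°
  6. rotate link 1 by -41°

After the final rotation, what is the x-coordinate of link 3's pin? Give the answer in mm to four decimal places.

geometry: r = 26 mm, L = 240 mm, e = 16 mm; θ starts at 0°
rotate link 1 by -57°: θ ← 0° -57° = -57°
rotate link 1 by +65°: θ ← -57° +65° = 8°
rotate link 1 by -9°: θ ← 8° -9° = -1°
rotate link 1 by +77°: θ ← -1° +77° = 76°
rotate link 1 by -41°: θ ← 76° -41° = 35°
crank pin P = (r cos θ, r sin θ) = (21.297953, 14.912987)
h = r sin θ − e = 14.912987 − 16 = -1.087013
x = r cos θ + √(L² − h²) = 21.297953 + 239.997538 = 261.295491

261.2955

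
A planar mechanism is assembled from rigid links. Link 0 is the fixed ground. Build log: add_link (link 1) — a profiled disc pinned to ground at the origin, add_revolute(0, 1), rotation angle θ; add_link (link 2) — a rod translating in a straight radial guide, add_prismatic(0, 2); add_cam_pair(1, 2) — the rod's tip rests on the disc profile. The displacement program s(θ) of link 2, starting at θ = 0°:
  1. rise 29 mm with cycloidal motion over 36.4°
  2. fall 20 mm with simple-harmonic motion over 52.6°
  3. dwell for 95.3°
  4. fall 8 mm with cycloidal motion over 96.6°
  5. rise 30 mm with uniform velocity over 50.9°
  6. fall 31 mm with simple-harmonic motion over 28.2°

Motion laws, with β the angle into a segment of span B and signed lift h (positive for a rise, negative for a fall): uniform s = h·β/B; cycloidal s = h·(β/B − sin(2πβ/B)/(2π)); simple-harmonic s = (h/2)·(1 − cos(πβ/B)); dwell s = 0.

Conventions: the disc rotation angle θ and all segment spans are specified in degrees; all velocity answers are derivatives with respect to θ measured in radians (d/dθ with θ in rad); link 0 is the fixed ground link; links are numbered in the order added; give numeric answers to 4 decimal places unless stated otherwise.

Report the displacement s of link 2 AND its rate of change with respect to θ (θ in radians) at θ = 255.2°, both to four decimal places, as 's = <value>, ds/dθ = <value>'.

seg 1 [0°–36.4°] cycloidal, h=29: full span → s += 29 → s = 29.0000
seg 2 [36.4°–89°] simple-harmonic, h=-20: full span → s += -20 → s = 9.0000
seg 3 [89°–184.3°] dwell: s stays 9.0000
seg 4 [184.3°–280.9°] cycloidal, h=-8: θ=255.2° here. β=70.9, B=96.6. -8·(0.7340 − sin(2π·0.7340)/(2π)) = -7.1384 → s = 1.8616
velocity in seg [184.3°–280.9°] (cycloidal), θ in radians: β = 70.9° = 1.2374 rad, B = 96.6° = 1.6860 rad; ds/dθ = (h/B)(1 − cos(2πβ/B)) = ((-8)/1.6860)(1 − cos(2π·0.7340)) = -5.222559 mm/rad

s = 1.8616, ds/dθ = -5.2226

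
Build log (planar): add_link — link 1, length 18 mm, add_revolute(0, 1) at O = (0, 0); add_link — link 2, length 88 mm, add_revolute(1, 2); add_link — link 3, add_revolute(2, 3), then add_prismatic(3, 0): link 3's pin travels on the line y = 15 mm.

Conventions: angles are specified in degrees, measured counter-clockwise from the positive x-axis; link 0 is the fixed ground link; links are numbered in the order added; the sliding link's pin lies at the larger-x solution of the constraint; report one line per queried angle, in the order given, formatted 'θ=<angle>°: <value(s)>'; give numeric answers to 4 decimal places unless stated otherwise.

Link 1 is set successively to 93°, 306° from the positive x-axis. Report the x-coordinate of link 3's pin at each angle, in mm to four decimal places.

geometry: r = 18 mm, L = 88 mm, e = 15 mm
θ=93°: crank pin P = (r cos θ, r sin θ) = (-0.942047, 17.975332)
θ=93°: h = r sin θ − e = 17.975332 − 15 = 2.975332
θ=93°: x = r cos θ + √(L² − h²) = -0.942047 + 87.949687 = 87.007640
θ=306°: crank pin P = (r cos θ, r sin θ) = (10.580135, -14.562306)
θ=306°: h = r sin θ − e = -14.562306 − 15 = -29.562306
θ=306°: x = r cos θ + √(L² − h²) = 10.580135 + 82.885886 = 93.466020

θ=93°: 87.0076
θ=306°: 93.4660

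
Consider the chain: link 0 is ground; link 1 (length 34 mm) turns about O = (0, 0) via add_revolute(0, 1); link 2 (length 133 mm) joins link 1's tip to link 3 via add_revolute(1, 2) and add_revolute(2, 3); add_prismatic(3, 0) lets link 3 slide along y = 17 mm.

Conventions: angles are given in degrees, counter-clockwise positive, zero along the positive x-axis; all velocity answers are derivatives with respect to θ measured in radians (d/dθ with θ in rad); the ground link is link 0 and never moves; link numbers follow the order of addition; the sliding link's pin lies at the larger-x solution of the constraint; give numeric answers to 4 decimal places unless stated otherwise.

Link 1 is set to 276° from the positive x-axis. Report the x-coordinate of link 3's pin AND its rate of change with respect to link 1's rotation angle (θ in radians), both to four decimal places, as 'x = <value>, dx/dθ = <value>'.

geometry: r = 34 mm, L = 133 mm, e = 17 mm
crank pin P = (r cos θ, r sin θ) = (3.553968, -33.813744)
h = r sin θ − e = -33.813744 − 17 = -50.813744
x = r cos θ + √(L² − h²) = 3.553968 + 122.910388 = 126.464355
dx/dθ = −r sin θ − h·r cos θ/√(L² − h²) (θ in radians; h = -50.813744) = 35.283030

x = 126.4644, dx/dθ = 35.2830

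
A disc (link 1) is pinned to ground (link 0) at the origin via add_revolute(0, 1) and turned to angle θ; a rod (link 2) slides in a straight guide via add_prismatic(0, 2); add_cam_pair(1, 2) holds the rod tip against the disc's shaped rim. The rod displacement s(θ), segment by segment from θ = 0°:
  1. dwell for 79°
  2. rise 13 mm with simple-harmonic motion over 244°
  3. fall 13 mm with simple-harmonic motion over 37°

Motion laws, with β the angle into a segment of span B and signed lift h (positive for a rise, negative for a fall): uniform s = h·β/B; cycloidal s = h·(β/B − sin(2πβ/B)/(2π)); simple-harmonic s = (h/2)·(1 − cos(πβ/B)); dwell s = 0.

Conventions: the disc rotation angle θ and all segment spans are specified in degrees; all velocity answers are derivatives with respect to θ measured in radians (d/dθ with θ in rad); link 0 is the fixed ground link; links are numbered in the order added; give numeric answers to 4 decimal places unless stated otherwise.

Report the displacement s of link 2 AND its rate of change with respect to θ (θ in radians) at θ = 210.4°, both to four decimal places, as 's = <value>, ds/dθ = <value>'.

segment 1 (0° to 79°, dwell): s unchanged at 0.0000
θ = 210.4° falls in segment 2 (79° to 323°, simple-harmonic, h = 13): β = 210.4 − 79 = 131.4°, B = 244°; Δs = 13/2·(1 − cos(π·0.5385)) = 7.2848; s = 0.0000 + 7.2848 = 7.2848
velocity in seg [79°–323°] (simple-harmonic), θ in radians: β = 131.4° = 2.2934 rad, B = 244° = 4.2586 rad; ds/dθ = (πh/(2B)) sin(πβ/B) = (π·13/(2·4.2586)) sin(π·0.5385) = 4.760006 mm/rad

s = 7.2848, ds/dθ = 4.7600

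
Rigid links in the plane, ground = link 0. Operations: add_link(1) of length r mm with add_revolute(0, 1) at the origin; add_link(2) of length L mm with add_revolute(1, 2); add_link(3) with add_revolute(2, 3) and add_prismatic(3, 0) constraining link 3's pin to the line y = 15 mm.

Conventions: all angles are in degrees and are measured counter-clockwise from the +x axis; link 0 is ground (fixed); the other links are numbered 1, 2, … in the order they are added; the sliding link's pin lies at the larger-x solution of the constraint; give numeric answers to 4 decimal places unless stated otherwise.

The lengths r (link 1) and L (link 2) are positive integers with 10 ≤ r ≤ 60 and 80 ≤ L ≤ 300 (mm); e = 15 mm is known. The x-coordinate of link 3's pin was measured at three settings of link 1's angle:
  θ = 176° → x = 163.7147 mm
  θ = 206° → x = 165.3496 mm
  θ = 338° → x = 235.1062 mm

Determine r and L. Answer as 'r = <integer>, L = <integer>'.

constraint per measurement: (x − r cos θ)² + (r sin θ − e)² = L²
subtracting the θ₁ and θ₂ equations cancels the r² and L² terms:
r = (x₁² − x₂²) / (2[(x₁cos θ₁ + e sin θ₁) − (x₂cos θ₂ + e sin θ₂)]) = 38.0002 → r = 38
L² = (x₁ − r cos θ₁)² + (r sin θ₁ − e)² = 40803.9890 → L = 202.0000 → L = 202
check at θ₃=338°: x = 235.1062 (printed 235.1062) ✓

r = 38, L = 202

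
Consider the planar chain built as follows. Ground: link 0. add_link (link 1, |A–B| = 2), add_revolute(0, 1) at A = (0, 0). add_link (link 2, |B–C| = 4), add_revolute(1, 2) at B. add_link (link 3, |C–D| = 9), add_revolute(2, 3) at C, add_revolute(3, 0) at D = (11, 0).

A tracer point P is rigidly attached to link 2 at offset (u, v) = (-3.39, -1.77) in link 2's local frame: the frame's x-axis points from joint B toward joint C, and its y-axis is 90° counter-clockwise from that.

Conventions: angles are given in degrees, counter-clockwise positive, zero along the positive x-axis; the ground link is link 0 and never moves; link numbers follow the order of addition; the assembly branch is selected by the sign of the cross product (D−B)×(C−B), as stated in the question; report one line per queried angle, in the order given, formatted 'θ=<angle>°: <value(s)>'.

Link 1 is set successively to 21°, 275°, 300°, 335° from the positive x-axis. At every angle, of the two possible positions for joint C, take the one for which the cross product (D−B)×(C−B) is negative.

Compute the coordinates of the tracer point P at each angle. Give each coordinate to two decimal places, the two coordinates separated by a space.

A=(0,0), D=(11.00,0)
θ=21°: B = A + 2.00·(cos21°, sin21°) = (1.8672, 0.7167)
θ=21°: |BD| = 9.1609
θ=21°: circle(B,4.00) ∩ circle(D,9.00): a=1.0328, h=3.8644
θ=21°:   candidates: C₊=(3.1991,4.4885) cross=35.401; C₋=(2.5944,-3.2166) cross=-35.401
θ=21°:   branch - wants cross < 0 → take C=(2.5944,-3.2166) (cross=-35.401)
θ=21°: ex = (C−B)/|BC| = (0.1818,-0.9833); ey = (0.9833,0.1818)
θ=21°: P = B + -3.39·ex + -1.77·ey = (-0.4897,3.7284)
θ=275°: B = A + 2.00·(cos275°, sin275°) = (0.1743, -1.9924)
θ=275°: |BD| = 11.0075
θ=275°: circle(B,4.00) ∩ circle(D,9.00): a=2.5512, h=3.0808
θ=275°:   candidates: C₊=(2.1258,1.4993) cross=33.912; C₋=(3.2410,-4.5605) cross=-33.912
θ=275°:   branch - wants cross < 0 → take C=(3.2410,-4.5605) (cross=-33.912)
θ=275°: ex = (C−B)/|BC| = (0.7667,-0.6420); ey = (0.6420,0.7667)
θ=275°: P = B + -3.39·ex + -1.77·ey = (-3.5611,-1.1729)
θ=300°: B = A + 2.00·(cos300°, sin300°) = (1.0000, -1.7321)
θ=300°: |BD| = 10.1489
θ=300°: circle(B,4.00) ∩ circle(D,9.00): a=1.8721, h=3.5348
θ=300°:   candidates: C₊=(2.2414,2.0704) cross=35.875; C₋=(3.4479,-4.8955) cross=-35.875
θ=300°:   branch - wants cross < 0 → take C=(3.4479,-4.8955) (cross=-35.875)
θ=300°: ex = (C−B)/|BC| = (0.6120,-0.7909); ey = (0.7909,0.6120)
θ=300°: P = B + -3.39·ex + -1.77·ey = (-2.4745,-0.1342)
θ=335°: B = A + 2.00·(cos335°, sin335°) = (1.8126, -0.8452)
θ=335°: |BD| = 9.2262
θ=335°: circle(B,4.00) ∩ circle(D,9.00): a=1.0905, h=3.8485
θ=335°:   candidates: C₊=(2.5460,3.0870) cross=35.507; C₋=(3.2511,-4.5776) cross=-35.507
θ=335°:   branch - wants cross < 0 → take C=(3.2511,-4.5776) (cross=-35.507)
θ=335°: ex = (C−B)/|BC| = (0.3596,-0.9331); ey = (0.9331,0.3596)
θ=335°: P = B + -3.39·ex + -1.77·ey = (-1.0581,1.6814)

θ=21°: -0.49 3.73
θ=275°: -3.56 -1.17
θ=300°: -2.47 -0.13
θ=335°: -1.06 1.68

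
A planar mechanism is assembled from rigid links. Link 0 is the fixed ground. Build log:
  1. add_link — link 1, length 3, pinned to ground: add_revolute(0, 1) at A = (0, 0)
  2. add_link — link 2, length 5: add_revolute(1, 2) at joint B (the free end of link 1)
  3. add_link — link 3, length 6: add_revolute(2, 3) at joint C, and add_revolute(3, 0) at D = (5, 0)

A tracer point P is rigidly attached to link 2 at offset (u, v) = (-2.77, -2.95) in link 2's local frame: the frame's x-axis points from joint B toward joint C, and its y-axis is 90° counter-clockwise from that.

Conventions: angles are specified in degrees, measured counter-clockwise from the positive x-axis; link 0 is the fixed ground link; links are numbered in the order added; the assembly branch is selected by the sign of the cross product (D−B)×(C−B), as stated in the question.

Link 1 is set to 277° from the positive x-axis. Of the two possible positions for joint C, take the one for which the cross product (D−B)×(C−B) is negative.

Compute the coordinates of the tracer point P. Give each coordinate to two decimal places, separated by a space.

A=(0,0), D=(5.00,0)
B = A + 3.00·(cos277°, sin277°) = (0.3656, -2.9776)
|BD| = 5.5085
circle(B,5.00) ∩ circle(D,6.00): a=1.7558, h=4.6816
  candidates: C₊=(-0.6878,1.9101) cross=25.789; C₋=(4.3734,-5.9672) cross=-25.789
  branch - wants cross < 0 → take C=(4.3734,-5.9672) (cross=-25.789)
ex = (C−B)/|BC| = (0.8016,-0.5979); ey = (0.5979,0.8016)
P = B + -2.77·ex + -2.95·ey = (-3.6186,-3.6860)

-3.62 -3.69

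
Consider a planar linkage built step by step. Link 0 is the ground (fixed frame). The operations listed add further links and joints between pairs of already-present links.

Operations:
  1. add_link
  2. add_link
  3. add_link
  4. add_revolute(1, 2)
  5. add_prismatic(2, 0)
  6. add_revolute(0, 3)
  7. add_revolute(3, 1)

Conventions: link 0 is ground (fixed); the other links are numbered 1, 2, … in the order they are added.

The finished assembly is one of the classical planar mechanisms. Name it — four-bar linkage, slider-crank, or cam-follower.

links: 4 (incl. ground); joints: 3 revolute, 1 prismatic, 0 higher (cam) pair, forming one closed loop
4 links, 3 revolutes + 1 prismatic in one loop → slider-crank

slider-crank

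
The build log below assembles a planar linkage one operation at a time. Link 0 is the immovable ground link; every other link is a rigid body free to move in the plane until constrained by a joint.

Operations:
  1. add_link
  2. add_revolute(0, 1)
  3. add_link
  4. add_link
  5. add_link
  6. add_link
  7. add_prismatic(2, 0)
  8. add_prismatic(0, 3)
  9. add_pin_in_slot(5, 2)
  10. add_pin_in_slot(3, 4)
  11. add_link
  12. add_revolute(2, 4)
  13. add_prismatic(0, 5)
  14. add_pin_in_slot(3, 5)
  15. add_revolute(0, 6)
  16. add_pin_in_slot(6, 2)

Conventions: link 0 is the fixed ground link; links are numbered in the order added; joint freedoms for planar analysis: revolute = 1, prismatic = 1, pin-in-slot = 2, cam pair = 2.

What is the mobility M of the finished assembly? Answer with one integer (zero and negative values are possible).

L=1 J1=0 J2=0
add link → L=2 J1=0 J2=0
R@0,1 dof=1 J1 → L=2 J1=1 J2=0
add link → L=3 J1=1 J2=0
add link → L=4 J1=1 J2=0
add link → L=5 J1=1 J2=0
add link → L=6 J1=1 J2=0
P@2,0 dof=1 J1 → L=6 J1=2 J2=0
P@0,3 dof=1 J1 → L=6 J1=3 J2=0
PS@5,2 dof=2 J2 → L=6 J1=3 J2=1
PS@3,4 dof=2 J2 → L=6 J1=3 J2=2
add link → L=7 J1=3 J2=2
R@2,4 dof=1 J1 → L=7 J1=4 J2=2
P@0,5 dof=1 J1 → L=7 J1=5 J2=2
PS@3,5 dof=2 J2 → L=7 J1=5 J2=3
R@0,6 dof=1 J1 → L=7 J1=6 J2=3
PS@6,2 dof=2 J2 → L=7 J1=6 J2=4
M=3(L−1)−2J1−J2=3·6−2·6−4=2

M = 2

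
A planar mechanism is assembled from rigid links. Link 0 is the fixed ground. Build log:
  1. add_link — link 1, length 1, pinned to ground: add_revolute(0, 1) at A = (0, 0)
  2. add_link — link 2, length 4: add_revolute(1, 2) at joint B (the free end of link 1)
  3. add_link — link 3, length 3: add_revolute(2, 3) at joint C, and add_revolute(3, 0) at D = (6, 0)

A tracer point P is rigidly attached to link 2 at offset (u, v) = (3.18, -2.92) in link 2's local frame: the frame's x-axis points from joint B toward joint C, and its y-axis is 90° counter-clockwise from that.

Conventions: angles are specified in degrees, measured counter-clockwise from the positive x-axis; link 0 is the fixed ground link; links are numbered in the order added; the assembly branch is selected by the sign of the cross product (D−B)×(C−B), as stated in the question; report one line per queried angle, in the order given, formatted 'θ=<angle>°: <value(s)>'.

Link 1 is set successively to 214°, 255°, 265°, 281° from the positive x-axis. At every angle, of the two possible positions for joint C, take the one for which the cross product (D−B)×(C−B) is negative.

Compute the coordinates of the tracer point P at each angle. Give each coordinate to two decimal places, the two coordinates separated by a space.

A=(0,0), D=(6.00,0)
θ=214°: B = A + 1.00·(cos214°, sin214°) = (-0.8290, -0.5592)
θ=214°: |BD| = 6.8519
θ=214°: circle(B,4.00) ∩ circle(D,3.00): a=3.9368, h=0.7085
θ=214°:   candidates: C₊=(3.0368,0.4682) cross=4.855; C₋=(3.1524,-0.9440) cross=-4.855
θ=214°:   branch - wants cross < 0 → take C=(3.1524,-0.9440) (cross=-4.855)
θ=214°: ex = (C−B)/|BC| = (0.9954,-0.0962); ey = (0.0962,0.9954)
θ=214°: P = B + 3.18·ex + -2.92·ey = (2.0553,-3.7716)
θ=255°: B = A + 1.00·(cos255°, sin255°) = (-0.2588, -0.9659)
θ=255°: |BD| = 6.3329
θ=255°: circle(B,4.00) ∩ circle(D,3.00): a=3.7191, h=1.4724
θ=255°:   candidates: C₊=(3.1922,1.0566) cross=9.325; C₋=(3.6414,-1.8539) cross=-9.325
θ=255°:   branch - wants cross < 0 → take C=(3.6414,-1.8539) (cross=-9.325)
θ=255°: ex = (C−B)/|BC| = (0.9750,-0.2220); ey = (0.2220,0.9750)
θ=255°: P = B + 3.18·ex + -2.92·ey = (2.1936,-4.5190)
θ=265°: B = A + 1.00·(cos265°, sin265°) = (-0.0872, -0.9962)
θ=265°: |BD| = 6.1681
θ=265°: circle(B,4.00) ∩ circle(D,3.00): a=3.6515, h=1.6330
θ=265°:   candidates: C₊=(3.2527,1.2051) cross=10.072; C₋=(3.7801,-2.0180) cross=-10.072
θ=265°:   branch - wants cross < 0 → take C=(3.7801,-2.0180) (cross=-10.072)
θ=265°: ex = (C−B)/|BC| = (0.9668,-0.2554); ey = (0.2554,0.9668)
θ=265°: P = B + 3.18·ex + -2.92·ey = (2.2414,-4.6316)
θ=281°: B = A + 1.00·(cos281°, sin281°) = (0.1908, -0.9816)
θ=281°: |BD| = 5.8915
θ=281°: circle(B,4.00) ∩ circle(D,3.00): a=3.5398, h=1.8627
θ=281°:   candidates: C₊=(3.3708,1.4448) cross=10.974; C₋=(3.9915,-2.2285) cross=-10.974
θ=281°:   branch - wants cross < 0 → take C=(3.9915,-2.2285) (cross=-10.974)
θ=281°: ex = (C−B)/|BC| = (0.9502,-0.3117); ey = (0.3117,0.9502)
θ=281°: P = B + 3.18·ex + -2.92·ey = (2.3022,-4.7474)

θ=214°: 2.06 -3.77
θ=255°: 2.19 -4.52
θ=265°: 2.24 -4.63
θ=281°: 2.30 -4.75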